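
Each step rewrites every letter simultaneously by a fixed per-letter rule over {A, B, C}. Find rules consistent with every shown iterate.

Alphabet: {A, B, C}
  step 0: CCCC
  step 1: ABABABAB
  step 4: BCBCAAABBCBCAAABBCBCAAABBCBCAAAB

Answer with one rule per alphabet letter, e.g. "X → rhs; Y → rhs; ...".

  step 0 ⇒ step 1: CCCC ⇒ AB·AB·AB·AB
    C ↦ AB
    A ↦ BC  (constrained at step 1)
    B ↦ A  (constrained at step 1)

A->BC, B->A, C->AB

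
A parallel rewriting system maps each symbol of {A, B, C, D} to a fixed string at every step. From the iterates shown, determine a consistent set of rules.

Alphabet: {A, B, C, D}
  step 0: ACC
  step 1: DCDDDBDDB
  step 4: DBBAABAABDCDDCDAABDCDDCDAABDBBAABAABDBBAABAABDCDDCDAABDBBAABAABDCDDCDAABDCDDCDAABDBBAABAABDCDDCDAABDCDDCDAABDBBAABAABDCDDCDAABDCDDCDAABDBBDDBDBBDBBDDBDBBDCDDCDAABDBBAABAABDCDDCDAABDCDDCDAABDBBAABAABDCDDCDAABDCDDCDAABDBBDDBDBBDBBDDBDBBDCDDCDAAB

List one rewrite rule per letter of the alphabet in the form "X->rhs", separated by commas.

  step 0 ⇒ step 1: ACC ⇒ DCD·DDB·DDB
    A ↦ DCD
    C ↦ DDB
    B ↦ AAB  (constrained at step 1)
    D ↦ DBB  (constrained at step 1)

A->DCD, B->AAB, C->DDB, D->DBB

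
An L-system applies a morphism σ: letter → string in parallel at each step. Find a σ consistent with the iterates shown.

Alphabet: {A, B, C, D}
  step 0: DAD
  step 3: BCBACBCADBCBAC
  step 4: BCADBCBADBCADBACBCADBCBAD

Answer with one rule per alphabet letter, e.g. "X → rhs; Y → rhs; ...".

A->B, B->BC, C->AD, D->AC

  step 3 ⇒ step 4: BCBACBCADBCBAC ⇒ BC·AD·BC·B·AD·BC·AD·B·AC·BC·AD·BC·B·AD
    A ↦ B
    B ↦ BC
    C ↦ AD
    D ↦ AC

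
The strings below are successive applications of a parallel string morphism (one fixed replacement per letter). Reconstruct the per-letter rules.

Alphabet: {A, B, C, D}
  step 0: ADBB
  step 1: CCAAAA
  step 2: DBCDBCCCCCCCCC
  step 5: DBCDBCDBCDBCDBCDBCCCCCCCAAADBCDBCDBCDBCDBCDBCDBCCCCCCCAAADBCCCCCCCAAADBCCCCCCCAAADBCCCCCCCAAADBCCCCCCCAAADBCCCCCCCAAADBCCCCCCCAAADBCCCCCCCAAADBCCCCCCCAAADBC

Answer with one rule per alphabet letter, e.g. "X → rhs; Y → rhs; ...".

A->CC, B->A, C->DBC, D->AA

  step 1 ⇒ step 2: CCAAAA ⇒ DBC·DBC·CC·CC·CC·CC
    A ↦ CC
    C ↦ DBC
  step 0 ⇒ step 1: ADBB ⇒ CC·AA·A·A
    B ↦ A
  step 0 ⇒ step 1: ADBB ⇒ CC·AA·A·A
    D ↦ AA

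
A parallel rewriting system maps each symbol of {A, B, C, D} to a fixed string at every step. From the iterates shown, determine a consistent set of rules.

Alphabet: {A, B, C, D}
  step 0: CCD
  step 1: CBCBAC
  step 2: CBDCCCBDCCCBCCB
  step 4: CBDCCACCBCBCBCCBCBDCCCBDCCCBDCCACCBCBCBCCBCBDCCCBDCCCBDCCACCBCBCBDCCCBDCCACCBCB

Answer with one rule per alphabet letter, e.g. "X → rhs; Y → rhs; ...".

  step 1 ⇒ step 2: CBCBAC ⇒ CB·DCC·CB·DCC·CBC·CB
    A ↦ CBC
    B ↦ DCC
    C ↦ CB
  step 0 ⇒ step 1: CCD ⇒ CB·CB·AC
    D ↦ AC

A->CBC, B->DCC, C->CB, D->AC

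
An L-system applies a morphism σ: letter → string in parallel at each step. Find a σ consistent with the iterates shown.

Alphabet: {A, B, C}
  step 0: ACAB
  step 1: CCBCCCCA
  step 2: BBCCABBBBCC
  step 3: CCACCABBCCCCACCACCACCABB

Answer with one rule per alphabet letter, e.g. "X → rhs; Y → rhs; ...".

  step 2 ⇒ step 3: BBCCABBBBCC ⇒ CCA·CCA·B·B·CC·CCA·CCA·CCA·CCA·B·B
    A ↦ CC
    B ↦ CCA
    C ↦ B

A->CC, B->CCA, C->B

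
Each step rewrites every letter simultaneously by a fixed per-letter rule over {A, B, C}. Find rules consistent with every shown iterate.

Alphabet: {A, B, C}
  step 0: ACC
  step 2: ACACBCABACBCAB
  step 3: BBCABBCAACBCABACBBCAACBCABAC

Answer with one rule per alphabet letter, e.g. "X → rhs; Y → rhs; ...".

A->B, B->AC, C->BCA

  step 2 ⇒ step 3: ACACBCABACBCAB ⇒ B·BCA·B·BCA·AC·BCA·B·AC·B·BCA·AC·BCA·B·AC
    A ↦ B
    B ↦ AC
    C ↦ BCA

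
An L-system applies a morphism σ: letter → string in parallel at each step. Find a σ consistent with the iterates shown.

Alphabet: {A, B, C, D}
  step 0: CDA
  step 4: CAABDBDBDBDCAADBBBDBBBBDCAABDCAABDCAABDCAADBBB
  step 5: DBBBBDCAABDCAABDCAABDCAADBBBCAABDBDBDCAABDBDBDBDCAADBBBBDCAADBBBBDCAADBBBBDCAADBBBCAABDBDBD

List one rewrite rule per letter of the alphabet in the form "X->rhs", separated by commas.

  step 4 ⇒ step 5: CAABDBDBDBDCAADBBBDBBBBDCAABDCAABDCAABDCAADBBB ⇒ DB·B·B·BD·CAA·BD·CAA·BD·CAA·BD·CAA·DB·B·B·CAA·BD·BD·BD·CAA·BD·BD·BD·BD·CAA·DB·B·B·BD·CAA·DB·B·B·BD·CAA·DB·B·B·BD·CAA·DB·B·B·CAA·BD·BD·BD
    A ↦ B
    B ↦ BD
    C ↦ DB
    D ↦ CAA

A->B, B->BD, C->DB, D->CAA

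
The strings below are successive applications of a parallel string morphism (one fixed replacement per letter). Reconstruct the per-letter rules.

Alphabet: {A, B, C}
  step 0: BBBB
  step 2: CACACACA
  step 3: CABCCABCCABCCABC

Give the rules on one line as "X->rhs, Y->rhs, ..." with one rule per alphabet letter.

  step 2 ⇒ step 3: CACACACA ⇒ CA·BC·CA·BC·CA·BC·CA·BC
    A ↦ BC
    C ↦ CA
    B ↦ C  (constrained at step 0)

A->BC, B->C, C->CA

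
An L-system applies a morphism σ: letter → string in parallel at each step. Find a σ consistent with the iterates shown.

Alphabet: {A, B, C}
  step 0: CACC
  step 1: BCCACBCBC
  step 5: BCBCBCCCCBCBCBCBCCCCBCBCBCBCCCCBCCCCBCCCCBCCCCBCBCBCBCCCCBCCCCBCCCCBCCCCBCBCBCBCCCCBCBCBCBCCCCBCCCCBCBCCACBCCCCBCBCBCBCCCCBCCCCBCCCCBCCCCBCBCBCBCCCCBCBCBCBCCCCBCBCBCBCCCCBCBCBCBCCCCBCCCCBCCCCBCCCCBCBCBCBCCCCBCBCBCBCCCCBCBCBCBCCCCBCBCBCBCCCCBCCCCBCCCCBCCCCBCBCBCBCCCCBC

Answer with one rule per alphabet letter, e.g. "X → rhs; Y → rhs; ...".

A->CAC, B->CCC, C->BC

  step 0 ⇒ step 1: CACC ⇒ BC·CAC·BC·BC
    A ↦ CAC
    C ↦ BC
    B ↦ CCC  (constrained at step 1)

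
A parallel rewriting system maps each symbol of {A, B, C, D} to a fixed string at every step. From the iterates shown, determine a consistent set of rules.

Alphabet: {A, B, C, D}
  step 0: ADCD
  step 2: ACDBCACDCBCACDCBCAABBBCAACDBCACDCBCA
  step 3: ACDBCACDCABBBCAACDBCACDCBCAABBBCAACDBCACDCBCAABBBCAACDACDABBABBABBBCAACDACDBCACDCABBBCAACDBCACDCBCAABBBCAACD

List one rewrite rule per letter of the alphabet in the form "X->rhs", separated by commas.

A->ACD, B->ABB, C->BCA, D->CDC

  step 2 ⇒ step 3: ACDBCACDCBCACDCBCAABBBCAACDBCACDCBCA ⇒ ACD·BCA·CDC·ABB·BCA·ACD·BCA·CDC·BCA·ABB·BCA·ACD·BCA·CDC·BCA·ABB·BCA·ACD·ACD·ABB·ABB·ABB·BCA·ACD·ACD·BCA·CDC·ABB·BCA·ACD·BCA·CDC·BCA·ABB·BCA·ACD
    A ↦ ACD
    B ↦ ABB
    C ↦ BCA
    D ↦ CDC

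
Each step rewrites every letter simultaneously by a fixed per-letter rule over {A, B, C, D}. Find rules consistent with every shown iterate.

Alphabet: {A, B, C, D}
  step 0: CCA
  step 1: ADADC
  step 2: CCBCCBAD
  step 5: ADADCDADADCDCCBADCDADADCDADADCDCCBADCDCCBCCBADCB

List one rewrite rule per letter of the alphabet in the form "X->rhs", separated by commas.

A->C, B->CD, C->AD, D->CB

  step 1 ⇒ step 2: ADADC ⇒ C·CB·C·CB·AD
    A ↦ C
    C ↦ AD
    D ↦ CB
    B ↦ CD  (constrained at step 2)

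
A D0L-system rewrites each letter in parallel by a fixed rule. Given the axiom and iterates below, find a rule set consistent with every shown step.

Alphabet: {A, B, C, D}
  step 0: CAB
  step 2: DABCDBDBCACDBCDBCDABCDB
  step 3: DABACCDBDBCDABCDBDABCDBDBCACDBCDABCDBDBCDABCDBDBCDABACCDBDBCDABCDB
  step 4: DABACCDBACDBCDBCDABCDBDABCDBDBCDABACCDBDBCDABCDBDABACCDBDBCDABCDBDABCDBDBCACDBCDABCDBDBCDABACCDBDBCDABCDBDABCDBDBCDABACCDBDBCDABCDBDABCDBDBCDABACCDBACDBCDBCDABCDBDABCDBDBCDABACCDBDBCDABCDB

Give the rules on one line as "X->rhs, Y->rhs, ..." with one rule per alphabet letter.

  step 3 ⇒ step 4: DABACCDBDBCDABCDBDABCDBDBCACDBCDABCDBDBCDABCDBDBCDABACCDBDBCDABCDB ⇒ DAB·AC·CDB·AC·DBC·DBC·DAB·CDB·DAB·CDB·DBC·DAB·AC·CDB·DBC·DAB·CDB·DAB·AC·CDB·DBC·DAB·CDB·DAB·CDB·DBC·AC·DBC·DAB·CDB·DBC·DAB·AC·CDB·DBC·DAB·CDB·DAB·CDB·DBC·DAB·AC·CDB·DBC·DAB·CDB·DAB·CDB·DBC·DAB·AC·CDB·AC·DBC·DBC·DAB·CDB·DAB·CDB·DBC·DAB·AC·CDB·DBC·DAB·CDB
    A ↦ AC
    B ↦ CDB
    C ↦ DBC
    D ↦ DAB

A->AC, B->CDB, C->DBC, D->DAB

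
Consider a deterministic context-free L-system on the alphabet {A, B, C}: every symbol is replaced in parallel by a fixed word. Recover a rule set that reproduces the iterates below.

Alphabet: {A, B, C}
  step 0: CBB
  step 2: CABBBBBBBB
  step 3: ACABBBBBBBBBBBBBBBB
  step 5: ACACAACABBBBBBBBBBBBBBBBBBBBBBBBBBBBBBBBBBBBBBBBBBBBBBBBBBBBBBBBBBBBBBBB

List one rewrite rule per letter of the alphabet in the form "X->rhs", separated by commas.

A->CA, B->BB, C->A

  step 2 ⇒ step 3: CABBBBBBBB ⇒ A·CA·BB·BB·BB·BB·BB·BB·BB·BB
    A ↦ CA
    B ↦ BB
    C ↦ A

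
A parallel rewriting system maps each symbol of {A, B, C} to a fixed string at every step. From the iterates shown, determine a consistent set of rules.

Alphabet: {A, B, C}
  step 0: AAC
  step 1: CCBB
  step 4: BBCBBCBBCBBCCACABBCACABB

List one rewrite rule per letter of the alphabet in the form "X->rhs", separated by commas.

  step 0 ⇒ step 1: AAC ⇒ C·C·BB
    A ↦ C
    C ↦ BB
    B ↦ CA  (constrained at step 1)

A->C, B->CA, C->BB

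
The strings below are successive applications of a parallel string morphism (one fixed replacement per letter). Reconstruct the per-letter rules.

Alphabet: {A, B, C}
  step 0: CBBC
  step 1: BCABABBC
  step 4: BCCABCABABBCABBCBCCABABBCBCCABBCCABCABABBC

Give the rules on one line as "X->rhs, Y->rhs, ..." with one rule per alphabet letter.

A->C, B->AB, C->BC

  step 0 ⇒ step 1: CBBC ⇒ BC·AB·AB·BC
    B ↦ AB
    C ↦ BC
    A ↦ C  (constrained at step 1)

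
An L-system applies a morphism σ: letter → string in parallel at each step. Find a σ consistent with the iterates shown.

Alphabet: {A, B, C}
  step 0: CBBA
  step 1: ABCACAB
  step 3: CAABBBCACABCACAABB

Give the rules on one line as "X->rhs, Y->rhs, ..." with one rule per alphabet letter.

  step 0 ⇒ step 1: CBBA ⇒ AB·CA·CA·B
    A ↦ B
    B ↦ CA
    C ↦ AB

A->B, B->CA, C->AB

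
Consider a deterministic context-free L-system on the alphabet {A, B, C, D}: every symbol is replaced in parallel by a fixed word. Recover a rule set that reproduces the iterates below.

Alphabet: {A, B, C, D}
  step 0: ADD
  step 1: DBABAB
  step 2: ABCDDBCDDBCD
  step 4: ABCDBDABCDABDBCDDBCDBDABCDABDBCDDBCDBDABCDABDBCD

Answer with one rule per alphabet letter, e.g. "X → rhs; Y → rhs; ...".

  step 1 ⇒ step 2: DBABAB ⇒ AB·CD·DB·CD·DB·CD
    A ↦ DB
    B ↦ CD
    D ↦ AB
    C ↦ BD  (constrained at step 2)

A->DB, B->CD, C->BD, D->AB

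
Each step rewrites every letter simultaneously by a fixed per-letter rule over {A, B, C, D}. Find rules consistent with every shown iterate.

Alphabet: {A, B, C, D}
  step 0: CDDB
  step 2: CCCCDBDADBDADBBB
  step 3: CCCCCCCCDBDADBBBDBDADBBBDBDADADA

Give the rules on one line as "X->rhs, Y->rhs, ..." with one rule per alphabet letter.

A->BB, B->DA, C->CC, D->DB

  step 2 ⇒ step 3: CCCCDBDADBDADBBB ⇒ CC·CC·CC·CC·DB·DA·DB·BB·DB·DA·DB·BB·DB·DA·DA·DA
    A ↦ BB
    B ↦ DA
    C ↦ CC
    D ↦ DB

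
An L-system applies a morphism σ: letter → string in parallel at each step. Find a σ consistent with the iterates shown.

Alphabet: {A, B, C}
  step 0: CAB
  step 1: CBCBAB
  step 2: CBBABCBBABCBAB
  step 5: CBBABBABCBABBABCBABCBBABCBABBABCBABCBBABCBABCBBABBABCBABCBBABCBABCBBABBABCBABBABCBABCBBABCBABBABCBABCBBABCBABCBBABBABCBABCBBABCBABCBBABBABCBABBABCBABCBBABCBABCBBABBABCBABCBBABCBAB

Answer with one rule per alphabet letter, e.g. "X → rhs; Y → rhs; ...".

  step 1 ⇒ step 2: CBCBAB ⇒ CB·BAB·CB·BAB·C·BAB
    A ↦ C
    B ↦ BAB
    C ↦ CB

A->C, B->BAB, C->CB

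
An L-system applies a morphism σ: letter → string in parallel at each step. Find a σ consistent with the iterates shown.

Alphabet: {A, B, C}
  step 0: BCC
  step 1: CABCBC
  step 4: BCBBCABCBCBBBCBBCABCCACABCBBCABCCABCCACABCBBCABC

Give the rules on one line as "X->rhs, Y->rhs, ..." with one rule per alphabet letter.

  step 0 ⇒ step 1: BCC ⇒ CA·BC·BC
    B ↦ CA
    C ↦ BC
    A ↦ BB  (constrained at step 1)

A->BB, B->CA, C->BC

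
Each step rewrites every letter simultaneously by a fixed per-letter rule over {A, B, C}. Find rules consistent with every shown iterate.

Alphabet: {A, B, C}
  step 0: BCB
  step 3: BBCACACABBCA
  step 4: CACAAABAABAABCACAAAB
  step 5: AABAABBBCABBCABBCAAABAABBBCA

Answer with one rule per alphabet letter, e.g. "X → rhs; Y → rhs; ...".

A->B, B->CA, C->AA

  step 4 ⇒ step 5: CACAAABAABAABCACAAAB ⇒ AA·B·AA·B·B·B·CA·B·B·CA·B·B·CA·AA·B·AA·B·B·B·CA
    A ↦ B
    B ↦ CA
    C ↦ AA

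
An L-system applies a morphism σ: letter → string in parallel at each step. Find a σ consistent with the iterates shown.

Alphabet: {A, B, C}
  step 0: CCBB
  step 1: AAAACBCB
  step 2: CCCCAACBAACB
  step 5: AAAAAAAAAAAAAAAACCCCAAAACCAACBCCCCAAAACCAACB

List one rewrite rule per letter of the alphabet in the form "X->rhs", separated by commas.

  step 1 ⇒ step 2: AAAACBCB ⇒ C·C·C·C·AA·CB·AA·CB
    A ↦ C
    B ↦ CB
    C ↦ AA

A->C, B->CB, C->AA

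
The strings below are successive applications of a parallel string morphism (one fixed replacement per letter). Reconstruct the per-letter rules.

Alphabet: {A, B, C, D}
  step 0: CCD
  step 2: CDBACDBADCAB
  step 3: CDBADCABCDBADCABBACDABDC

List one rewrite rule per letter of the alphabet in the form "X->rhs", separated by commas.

A->AB, B->DC, C->CD, D->BA

  step 2 ⇒ step 3: CDBACDBADCAB ⇒ CD·BA·DC·AB·CD·BA·DC·AB·BA·CD·AB·DC
    A ↦ AB
    B ↦ DC
    C ↦ CD
    D ↦ BA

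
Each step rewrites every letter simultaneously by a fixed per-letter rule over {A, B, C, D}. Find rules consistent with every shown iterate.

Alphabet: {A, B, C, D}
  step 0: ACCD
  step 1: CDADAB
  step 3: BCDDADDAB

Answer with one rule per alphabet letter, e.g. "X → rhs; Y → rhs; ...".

A->C, B->D, C->DA, D->B

  step 0 ⇒ step 1: ACCD ⇒ C·DA·DA·B
    A ↦ C
    C ↦ DA
    D ↦ B
    B ↦ D  (constrained at step 1)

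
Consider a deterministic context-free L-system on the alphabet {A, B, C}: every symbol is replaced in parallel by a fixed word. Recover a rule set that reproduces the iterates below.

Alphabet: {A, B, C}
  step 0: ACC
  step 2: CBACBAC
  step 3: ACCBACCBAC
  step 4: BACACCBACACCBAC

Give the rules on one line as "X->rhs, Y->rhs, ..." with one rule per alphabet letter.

  step 3 ⇒ step 4: ACCBACCBAC ⇒ B·AC·AC·C·B·AC·AC·C·B·AC
    A ↦ B
    B ↦ C
    C ↦ AC

A->B, B->C, C->AC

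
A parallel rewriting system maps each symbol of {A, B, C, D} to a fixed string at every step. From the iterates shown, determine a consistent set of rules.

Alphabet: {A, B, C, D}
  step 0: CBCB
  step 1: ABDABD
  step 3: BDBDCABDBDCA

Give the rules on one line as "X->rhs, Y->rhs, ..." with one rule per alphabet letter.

  step 0 ⇒ step 1: CBCB ⇒ A·BD·A·BD
    B ↦ BD
    C ↦ A
    A ↦ B  (constrained at step 1)
    D ↦ C  (constrained at step 1)

A->B, B->BD, C->A, D->C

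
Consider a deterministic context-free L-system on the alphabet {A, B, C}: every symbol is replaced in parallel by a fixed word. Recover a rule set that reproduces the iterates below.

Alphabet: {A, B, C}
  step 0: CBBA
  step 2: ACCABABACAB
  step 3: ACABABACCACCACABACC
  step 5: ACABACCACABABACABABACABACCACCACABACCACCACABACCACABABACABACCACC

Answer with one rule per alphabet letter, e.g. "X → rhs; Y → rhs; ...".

A->AC, B->C, C->AB

  step 2 ⇒ step 3: ACCABABACAB ⇒ AC·AB·AB·AC·C·AC·C·AC·AB·AC·C
    A ↦ AC
    B ↦ C
    C ↦ AB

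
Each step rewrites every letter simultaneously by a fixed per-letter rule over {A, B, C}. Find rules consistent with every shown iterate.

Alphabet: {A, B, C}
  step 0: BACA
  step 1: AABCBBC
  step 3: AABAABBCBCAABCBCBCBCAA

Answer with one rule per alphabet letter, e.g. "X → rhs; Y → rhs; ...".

  step 0 ⇒ step 1: BACA ⇒ AA·BC·B·BC
    A ↦ BC
    B ↦ AA
    C ↦ B

A->BC, B->AA, C->B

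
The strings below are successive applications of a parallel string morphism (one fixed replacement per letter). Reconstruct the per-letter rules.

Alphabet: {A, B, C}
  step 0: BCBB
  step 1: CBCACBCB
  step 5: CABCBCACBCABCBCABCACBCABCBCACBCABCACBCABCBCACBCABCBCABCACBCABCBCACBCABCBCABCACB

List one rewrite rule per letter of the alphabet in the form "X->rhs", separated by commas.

A->B, B->CB, C->CA

  step 0 ⇒ step 1: BCBB ⇒ CB·CA·CB·CB
    B ↦ CB
    C ↦ CA
    A ↦ B  (constrained at step 1)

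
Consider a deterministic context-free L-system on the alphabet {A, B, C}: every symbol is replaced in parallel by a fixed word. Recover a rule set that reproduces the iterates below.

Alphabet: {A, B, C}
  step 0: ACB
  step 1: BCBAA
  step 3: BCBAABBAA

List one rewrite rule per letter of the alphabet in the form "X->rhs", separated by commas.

A->B, B->A, C->CBA

  step 0 ⇒ step 1: ACB ⇒ B·CBA·A
    A ↦ B
    B ↦ A
    C ↦ CBA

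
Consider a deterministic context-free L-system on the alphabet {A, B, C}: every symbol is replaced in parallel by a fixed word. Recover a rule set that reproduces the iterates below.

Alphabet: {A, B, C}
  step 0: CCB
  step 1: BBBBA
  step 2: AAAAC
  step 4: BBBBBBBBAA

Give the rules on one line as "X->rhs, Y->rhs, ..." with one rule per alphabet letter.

A->C, B->A, C->BB

  step 1 ⇒ step 2: BBBBA ⇒ A·A·A·A·C
    A ↦ C
    B ↦ A
  step 0 ⇒ step 1: CCB ⇒ BB·BB·A
    C ↦ BB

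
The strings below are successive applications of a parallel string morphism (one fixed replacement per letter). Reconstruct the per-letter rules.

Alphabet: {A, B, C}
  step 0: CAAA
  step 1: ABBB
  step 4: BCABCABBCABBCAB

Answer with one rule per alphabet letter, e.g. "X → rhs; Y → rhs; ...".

  step 0 ⇒ step 1: CAAA ⇒ A·B·B·B
    A ↦ B
    C ↦ A
    B ↦ BC  (constrained at step 1)

A->B, B->BC, C->A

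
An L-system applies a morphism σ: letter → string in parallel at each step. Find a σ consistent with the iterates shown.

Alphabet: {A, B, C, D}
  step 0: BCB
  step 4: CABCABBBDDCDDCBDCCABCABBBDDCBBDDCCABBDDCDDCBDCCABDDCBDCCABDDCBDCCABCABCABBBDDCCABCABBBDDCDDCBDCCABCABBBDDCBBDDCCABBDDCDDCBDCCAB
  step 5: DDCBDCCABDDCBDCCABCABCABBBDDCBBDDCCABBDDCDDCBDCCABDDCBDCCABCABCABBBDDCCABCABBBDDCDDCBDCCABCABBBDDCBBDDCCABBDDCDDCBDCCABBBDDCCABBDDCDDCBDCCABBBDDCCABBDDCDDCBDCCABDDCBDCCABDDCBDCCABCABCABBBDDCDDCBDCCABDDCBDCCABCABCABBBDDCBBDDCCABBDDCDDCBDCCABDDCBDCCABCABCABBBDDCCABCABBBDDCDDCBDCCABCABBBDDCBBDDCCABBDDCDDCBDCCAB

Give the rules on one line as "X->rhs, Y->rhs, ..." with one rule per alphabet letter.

  step 4 ⇒ step 5: CABCABBBDDCDDCBDCCABCABBBDDCBBDDCCABBDDCDDCBDCCABDDCBDCCABDDCBDCCABCABCABBBDDCCABCABBBDDCDDCBDCCABCABBBDDCBBDDCCABBDDCDDCBDCCAB ⇒ DDC·BDC·CAB·DDC·BDC·CAB·CAB·CAB·B·B·DDC·B·B·DDC·CAB·B·DDC·DDC·BDC·CAB·DDC·BDC·CAB·CAB·CAB·B·B·DDC·CAB·CAB·B·B·DDC·DDC·BDC·CAB·CAB·B·B·DDC·B·B·DDC·CAB·B·DDC·DDC·BDC·CAB·B·B·DDC·CAB·B·DDC·DDC·BDC·CAB·B·B·DDC·CAB·B·DDC·DDC·BDC·CAB·DDC·BDC·CAB·DDC·BDC·CAB·CAB·CAB·B·B·DDC·DDC·BDC·CAB·DDC·BDC·CAB·CAB·CAB·B·B·DDC·B·B·DDC·CAB·B·DDC·DDC·BDC·CAB·DDC·BDC·CAB·CAB·CAB·B·B·DDC·CAB·CAB·B·B·DDC·DDC·BDC·CAB·CAB·B·B·DDC·B·B·DDC·CAB·B·DDC·DDC·BDC·CAB
    A ↦ BDC
    B ↦ CAB
    C ↦ DDC
    D ↦ B

A->BDC, B->CAB, C->DDC, D->B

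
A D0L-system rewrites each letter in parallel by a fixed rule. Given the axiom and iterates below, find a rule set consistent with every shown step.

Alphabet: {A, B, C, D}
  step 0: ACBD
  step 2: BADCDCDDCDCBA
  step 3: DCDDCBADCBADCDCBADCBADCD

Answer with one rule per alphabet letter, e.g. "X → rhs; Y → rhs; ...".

A->CD, B->D, C->BA, D->DC

  step 2 ⇒ step 3: BADCDCDDCDCBA ⇒ D·CD·DC·BA·DC·BA·DC·DC·BA·DC·BA·D·CD
    A ↦ CD
    B ↦ D
    C ↦ BA
    D ↦ DC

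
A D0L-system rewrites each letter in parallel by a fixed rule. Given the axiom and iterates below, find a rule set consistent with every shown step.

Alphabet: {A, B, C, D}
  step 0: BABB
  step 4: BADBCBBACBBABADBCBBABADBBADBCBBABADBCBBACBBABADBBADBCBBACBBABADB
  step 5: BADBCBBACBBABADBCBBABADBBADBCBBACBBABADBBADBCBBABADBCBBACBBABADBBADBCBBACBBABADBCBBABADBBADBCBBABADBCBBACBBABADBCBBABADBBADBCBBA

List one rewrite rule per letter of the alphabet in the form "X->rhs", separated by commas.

  step 4 ⇒ step 5: BADBCBBACBBABADBCBBABADBBADBCBBABADBCBBACBBABADBBADBCBBACBBABADB ⇒ BA·DB·CB·BA·CB·BA·BA·DB·CB·BA·BA·DB·BA·DB·CB·BA·CB·BA·BA·DB·BA·DB·CB·BA·BA·DB·CB·BA·CB·BA·BA·DB·BA·DB·CB·BA·CB·BA·BA·DB·CB·BA·BA·DB·BA·DB·CB·BA·BA·DB·CB·BA·CB·BA·BA·DB·CB·BA·BA·DB·BA·DB·CB·BA
    A ↦ DB
    B ↦ BA
    C ↦ CB
    D ↦ CB

A->DB, B->BA, C->CB, D->CB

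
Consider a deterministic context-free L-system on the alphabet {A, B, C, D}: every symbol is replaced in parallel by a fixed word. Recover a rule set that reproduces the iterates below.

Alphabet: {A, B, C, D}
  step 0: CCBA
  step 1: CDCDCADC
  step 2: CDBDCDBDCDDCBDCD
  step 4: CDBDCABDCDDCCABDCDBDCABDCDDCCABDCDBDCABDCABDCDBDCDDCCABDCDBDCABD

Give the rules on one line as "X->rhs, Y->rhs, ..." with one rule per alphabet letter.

  step 1 ⇒ step 2: CDCDCADC ⇒ CD·BD·CD·BD·CD·DC·BD·CD
    A ↦ DC
    C ↦ CD
    D ↦ BD
  step 0 ⇒ step 1: CCBA ⇒ CD·CD·CA·DC
    B ↦ CA

A->DC, B->CA, C->CD, D->BD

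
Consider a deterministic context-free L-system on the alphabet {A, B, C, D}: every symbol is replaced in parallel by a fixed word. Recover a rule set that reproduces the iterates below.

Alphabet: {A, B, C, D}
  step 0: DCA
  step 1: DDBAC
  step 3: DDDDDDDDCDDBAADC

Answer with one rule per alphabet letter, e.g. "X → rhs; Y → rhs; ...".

  step 0 ⇒ step 1: DCA ⇒ DD·BA·C
    A ↦ C
    C ↦ BA
    D ↦ DD
    B ↦ AD  (constrained at step 1)

A->C, B->AD, C->BA, D->DD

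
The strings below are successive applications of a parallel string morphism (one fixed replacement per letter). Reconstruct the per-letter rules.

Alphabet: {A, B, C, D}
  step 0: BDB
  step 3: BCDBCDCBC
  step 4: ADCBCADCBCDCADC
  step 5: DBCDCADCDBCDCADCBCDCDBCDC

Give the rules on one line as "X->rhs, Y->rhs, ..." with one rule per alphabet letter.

  step 4 ⇒ step 5: ADCBCADCBCDCADC ⇒ D·BC·DC·A·DC·D·BC·DC·A·DC·BC·DC·D·BC·DC
    A ↦ D
    B ↦ A
    C ↦ DC
    D ↦ BC

A->D, B->A, C->DC, D->BC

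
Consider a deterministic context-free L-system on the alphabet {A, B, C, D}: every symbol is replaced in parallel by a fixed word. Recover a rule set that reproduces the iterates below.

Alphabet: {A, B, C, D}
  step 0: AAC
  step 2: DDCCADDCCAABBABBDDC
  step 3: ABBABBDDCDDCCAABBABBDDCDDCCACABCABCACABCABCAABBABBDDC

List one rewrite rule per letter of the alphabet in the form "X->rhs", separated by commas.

  step 2 ⇒ step 3: DDCCADDCCAABBABBDDC ⇒ ABB·ABB·DDC·DDC·CA·ABB·ABB·DDC·DDC·CA·CA·BCA·BCA·CA·BCA·BCA·ABB·ABB·DDC
    A ↦ CA
    B ↦ BCA
    C ↦ DDC
    D ↦ ABB

A->CA, B->BCA, C->DDC, D->ABB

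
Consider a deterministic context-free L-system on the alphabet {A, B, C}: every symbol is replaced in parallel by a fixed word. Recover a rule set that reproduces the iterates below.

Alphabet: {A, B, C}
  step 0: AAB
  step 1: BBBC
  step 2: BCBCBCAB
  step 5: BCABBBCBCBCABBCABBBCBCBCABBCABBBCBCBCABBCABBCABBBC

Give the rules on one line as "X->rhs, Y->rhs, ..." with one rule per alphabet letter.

A->B, B->BC, C->AB

  step 1 ⇒ step 2: BBBC ⇒ BC·BC·BC·AB
    B ↦ BC
    C ↦ AB
  step 0 ⇒ step 1: AAB ⇒ B·B·BC
    A ↦ B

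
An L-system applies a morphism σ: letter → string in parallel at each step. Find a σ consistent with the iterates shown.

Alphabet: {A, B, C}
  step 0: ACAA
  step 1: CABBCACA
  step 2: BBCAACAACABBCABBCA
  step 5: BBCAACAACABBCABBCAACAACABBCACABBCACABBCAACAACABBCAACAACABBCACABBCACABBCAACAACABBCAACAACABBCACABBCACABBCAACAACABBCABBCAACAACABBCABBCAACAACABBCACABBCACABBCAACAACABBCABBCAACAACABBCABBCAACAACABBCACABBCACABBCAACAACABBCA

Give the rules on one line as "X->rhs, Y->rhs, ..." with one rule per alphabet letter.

  step 1 ⇒ step 2: CABBCACA ⇒ BB·CA·ACA·ACA·BB·CA·BB·CA
    A ↦ CA
    B ↦ ACA
    C ↦ BB

A->CA, B->ACA, C->BB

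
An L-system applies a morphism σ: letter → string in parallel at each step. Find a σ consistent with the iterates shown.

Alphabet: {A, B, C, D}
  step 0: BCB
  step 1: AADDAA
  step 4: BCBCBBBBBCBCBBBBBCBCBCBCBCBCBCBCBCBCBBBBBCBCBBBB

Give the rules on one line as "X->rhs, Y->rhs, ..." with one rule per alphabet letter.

  step 0 ⇒ step 1: BCB ⇒ AA·DD·AA
    B ↦ AA
    C ↦ DD
    A ↦ BC  (constrained at step 1)
    D ↦ BB  (constrained at step 1)

A->BC, B->AA, C->DD, D->BB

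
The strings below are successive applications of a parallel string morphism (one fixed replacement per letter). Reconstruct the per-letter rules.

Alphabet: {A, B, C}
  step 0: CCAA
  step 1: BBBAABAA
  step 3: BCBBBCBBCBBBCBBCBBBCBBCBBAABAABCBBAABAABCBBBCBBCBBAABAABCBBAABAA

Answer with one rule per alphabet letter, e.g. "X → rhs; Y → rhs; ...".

A->BAA, B->BCB, C->B

  step 0 ⇒ step 1: CCAA ⇒ B·B·BAA·BAA
    A ↦ BAA
    C ↦ B
    B ↦ BCB  (constrained at step 1)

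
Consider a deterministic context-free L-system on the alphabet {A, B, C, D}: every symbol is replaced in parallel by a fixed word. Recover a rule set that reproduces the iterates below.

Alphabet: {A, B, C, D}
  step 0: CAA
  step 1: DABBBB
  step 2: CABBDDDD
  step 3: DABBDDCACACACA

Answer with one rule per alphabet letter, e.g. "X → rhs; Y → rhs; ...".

  step 2 ⇒ step 3: CABBDDDD ⇒ DA·BB·D·D·CA·CA·CA·CA
    A ↦ BB
    B ↦ D
    C ↦ DA
    D ↦ CA

A->BB, B->D, C->DA, D->CA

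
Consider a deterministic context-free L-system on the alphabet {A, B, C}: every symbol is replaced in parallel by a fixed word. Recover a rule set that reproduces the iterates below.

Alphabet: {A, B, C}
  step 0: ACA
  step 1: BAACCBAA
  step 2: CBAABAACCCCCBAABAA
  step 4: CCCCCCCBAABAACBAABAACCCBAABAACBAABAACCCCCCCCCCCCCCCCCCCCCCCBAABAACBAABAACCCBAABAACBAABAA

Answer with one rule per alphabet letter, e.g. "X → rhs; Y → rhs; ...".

  step 1 ⇒ step 2: BAACCBAA ⇒ C·BAA·BAA·CC·CC·C·BAA·BAA
    A ↦ BAA
    B ↦ C
    C ↦ CC

A->BAA, B->C, C->CC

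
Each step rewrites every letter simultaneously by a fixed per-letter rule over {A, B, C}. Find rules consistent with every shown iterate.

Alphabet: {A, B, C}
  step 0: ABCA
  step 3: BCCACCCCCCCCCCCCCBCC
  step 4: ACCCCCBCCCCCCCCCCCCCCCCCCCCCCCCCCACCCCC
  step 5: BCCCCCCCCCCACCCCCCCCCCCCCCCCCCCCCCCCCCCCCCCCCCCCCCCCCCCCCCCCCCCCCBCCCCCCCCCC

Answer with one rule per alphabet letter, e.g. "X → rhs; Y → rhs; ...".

  step 4 ⇒ step 5: ACCCCCBCCCCCCCCCCCCCCCCCCCCCCCCCCACCCCC ⇒ B·CC·CC·CC·CC·CC·AC·CC·CC·CC·CC·CC·CC·CC·CC·CC·CC·CC·CC·CC·CC·CC·CC·CC·CC·CC·CC·CC·CC·CC·CC·CC·CC·B·CC·CC·CC·CC·CC
    A ↦ B
    B ↦ AC
    C ↦ CC

A->B, B->AC, C->CC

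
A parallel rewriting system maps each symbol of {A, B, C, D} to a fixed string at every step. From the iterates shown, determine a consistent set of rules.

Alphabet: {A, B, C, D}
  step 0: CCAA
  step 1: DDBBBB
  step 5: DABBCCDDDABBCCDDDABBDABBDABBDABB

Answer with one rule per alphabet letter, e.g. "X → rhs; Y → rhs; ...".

A->BB, B->C, C->D, D->DA

  step 0 ⇒ step 1: CCAA ⇒ D·D·BB·BB
    A ↦ BB
    C ↦ D
    B ↦ C  (constrained at step 1)
    D ↦ DA  (constrained at step 1)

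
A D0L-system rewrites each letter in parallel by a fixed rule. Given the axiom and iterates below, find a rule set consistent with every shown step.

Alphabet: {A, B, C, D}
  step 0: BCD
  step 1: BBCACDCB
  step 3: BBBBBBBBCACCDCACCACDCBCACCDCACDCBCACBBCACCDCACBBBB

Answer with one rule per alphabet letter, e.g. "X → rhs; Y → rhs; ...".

A->CD, B->BB, C->CAC, D->DCB

  step 0 ⇒ step 1: BCD ⇒ BB·CAC·DCB
    B ↦ BB
    C ↦ CAC
    D ↦ DCB
    A ↦ CD  (constrained at step 1)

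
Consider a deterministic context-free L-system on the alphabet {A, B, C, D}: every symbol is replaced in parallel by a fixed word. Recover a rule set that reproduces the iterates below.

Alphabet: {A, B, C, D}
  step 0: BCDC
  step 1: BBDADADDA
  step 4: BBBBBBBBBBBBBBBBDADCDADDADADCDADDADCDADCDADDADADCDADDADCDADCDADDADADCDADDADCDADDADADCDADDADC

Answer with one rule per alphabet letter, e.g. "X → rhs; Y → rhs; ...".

A->C, B->BB, C->DA, D->DAD

  step 0 ⇒ step 1: BCDC ⇒ BB·DA·DAD·DA
    B ↦ BB
    C ↦ DA
    D ↦ DAD
    A ↦ C  (constrained at step 1)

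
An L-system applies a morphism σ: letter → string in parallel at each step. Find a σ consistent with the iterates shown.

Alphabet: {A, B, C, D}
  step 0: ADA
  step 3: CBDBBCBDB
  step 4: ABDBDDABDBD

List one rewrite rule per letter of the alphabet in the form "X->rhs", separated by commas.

  step 3 ⇒ step 4: CBDBBCBDB ⇒ AB·D·B·D·D·AB·D·B·D
    B ↦ D
    C ↦ AB
    D ↦ B
    A ↦ CB  (constrained at step 0)

A->CB, B->D, C->AB, D->B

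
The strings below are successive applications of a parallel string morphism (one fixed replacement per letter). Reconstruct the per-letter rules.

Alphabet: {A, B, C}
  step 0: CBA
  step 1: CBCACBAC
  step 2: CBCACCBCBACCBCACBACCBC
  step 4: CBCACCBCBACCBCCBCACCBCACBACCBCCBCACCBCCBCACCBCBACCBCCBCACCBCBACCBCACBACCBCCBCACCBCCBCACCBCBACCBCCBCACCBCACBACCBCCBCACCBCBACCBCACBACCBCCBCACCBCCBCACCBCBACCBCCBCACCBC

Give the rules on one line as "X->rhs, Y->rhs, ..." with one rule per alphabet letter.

  step 1 ⇒ step 2: CBCACBAC ⇒ CBC·AC·CBC·BAC·CBC·AC·BAC·CBC
    A ↦ BAC
    B ↦ AC
    C ↦ CBC

A->BAC, B->AC, C->CBC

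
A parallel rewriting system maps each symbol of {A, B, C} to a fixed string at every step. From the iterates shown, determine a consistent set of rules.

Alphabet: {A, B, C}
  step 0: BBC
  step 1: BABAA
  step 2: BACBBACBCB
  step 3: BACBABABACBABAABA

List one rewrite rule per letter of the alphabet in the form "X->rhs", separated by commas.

  step 2 ⇒ step 3: BACBBACBCB ⇒ BA·CB·A·BA·BA·CB·A·BA·A·BA
    A ↦ CB
    B ↦ BA
    C ↦ A

A->CB, B->BA, C->A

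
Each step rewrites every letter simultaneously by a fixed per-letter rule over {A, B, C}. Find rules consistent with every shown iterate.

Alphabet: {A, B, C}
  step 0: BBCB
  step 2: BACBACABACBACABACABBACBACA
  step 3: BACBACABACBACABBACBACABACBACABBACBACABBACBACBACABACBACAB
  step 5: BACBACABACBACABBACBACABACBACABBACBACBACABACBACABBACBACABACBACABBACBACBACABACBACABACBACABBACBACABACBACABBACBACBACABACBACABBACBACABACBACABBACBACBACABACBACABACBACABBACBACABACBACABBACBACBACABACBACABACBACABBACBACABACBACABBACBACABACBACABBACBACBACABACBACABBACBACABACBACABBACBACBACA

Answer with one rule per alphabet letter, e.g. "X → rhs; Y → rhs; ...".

A->B, B->BAC, C->ACA

  step 2 ⇒ step 3: BACBACABACBACABACABBACBACA ⇒ BAC·B·ACA·BAC·B·ACA·B·BAC·B·ACA·BAC·B·ACA·B·BAC·B·ACA·B·BAC·BAC·B·ACA·BAC·B·ACA·B
    A ↦ B
    B ↦ BAC
    C ↦ ACA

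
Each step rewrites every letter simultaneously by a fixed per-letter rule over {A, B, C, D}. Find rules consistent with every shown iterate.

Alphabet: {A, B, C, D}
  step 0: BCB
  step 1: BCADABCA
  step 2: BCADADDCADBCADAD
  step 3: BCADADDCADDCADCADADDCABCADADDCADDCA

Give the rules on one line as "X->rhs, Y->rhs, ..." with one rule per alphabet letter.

  step 2 ⇒ step 3: BCADADDCADBCADAD ⇒ BCA·DA·D·DCA·D·DCA·DCA·DA·D·DCA·BCA·DA·D·DCA·D·DCA
    A ↦ D
    B ↦ BCA
    C ↦ DA
    D ↦ DCA

A->D, B->BCA, C->DA, D->DCA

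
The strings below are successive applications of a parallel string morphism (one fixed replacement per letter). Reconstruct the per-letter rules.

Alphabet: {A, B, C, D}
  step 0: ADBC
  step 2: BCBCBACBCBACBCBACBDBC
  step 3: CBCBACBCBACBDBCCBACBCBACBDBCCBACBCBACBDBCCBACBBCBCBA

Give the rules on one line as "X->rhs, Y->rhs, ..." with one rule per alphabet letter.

  step 2 ⇒ step 3: BCBCBACBCBACBCBACBDBC ⇒ CB·CBA·CB·CBA·CB·DBC·CBA·CB·CBA·CB·DBC·CBA·CB·CBA·CB·DBC·CBA·CB·B·CB·CBA
    A ↦ DBC
    B ↦ CB
    C ↦ CBA
    D ↦ B

A->DBC, B->CB, C->CBA, D->B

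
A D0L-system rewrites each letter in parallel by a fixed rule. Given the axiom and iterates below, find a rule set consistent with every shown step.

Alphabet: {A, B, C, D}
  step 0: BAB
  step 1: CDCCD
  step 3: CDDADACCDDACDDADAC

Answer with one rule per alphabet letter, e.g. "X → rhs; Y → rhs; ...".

A->C, B->CD, C->BD, D->DA

  step 0 ⇒ step 1: BAB ⇒ CD·C·CD
    A ↦ C
    B ↦ CD
    C ↦ BD  (constrained at step 1)
    D ↦ DA  (constrained at step 1)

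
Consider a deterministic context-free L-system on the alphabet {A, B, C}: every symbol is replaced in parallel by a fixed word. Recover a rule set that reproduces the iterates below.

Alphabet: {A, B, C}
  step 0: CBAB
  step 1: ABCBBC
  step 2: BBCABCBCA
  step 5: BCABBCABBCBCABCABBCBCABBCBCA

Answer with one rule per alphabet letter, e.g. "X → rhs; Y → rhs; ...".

  step 1 ⇒ step 2: ABCBBC ⇒ B·BC·A·BC·BC·A
    A ↦ B
    B ↦ BC
    C ↦ A

A->B, B->BC, C->A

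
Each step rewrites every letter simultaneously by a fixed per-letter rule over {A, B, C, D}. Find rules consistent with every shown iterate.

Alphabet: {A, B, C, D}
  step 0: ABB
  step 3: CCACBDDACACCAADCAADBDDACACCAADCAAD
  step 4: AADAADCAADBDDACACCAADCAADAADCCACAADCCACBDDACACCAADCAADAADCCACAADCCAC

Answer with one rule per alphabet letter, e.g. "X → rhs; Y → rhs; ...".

A->C, B->BDD, C->AAD, D->AC

  step 3 ⇒ step 4: CCACBDDACACCAADCAADBDDACACCAADCAAD ⇒ AAD·AAD·C·AAD·BDD·AC·AC·C·AAD·C·AAD·AAD·C·C·AC·AAD·C·C·AC·BDD·AC·AC·C·AAD·C·AAD·AAD·C·C·AC·AAD·C·C·AC
    A ↦ C
    B ↦ BDD
    C ↦ AAD
    D ↦ AC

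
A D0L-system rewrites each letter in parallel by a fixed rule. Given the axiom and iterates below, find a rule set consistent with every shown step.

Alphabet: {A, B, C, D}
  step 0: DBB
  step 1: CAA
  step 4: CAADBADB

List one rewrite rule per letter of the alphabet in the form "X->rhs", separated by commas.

  step 0 ⇒ step 1: DBB ⇒ C·A·A
    B ↦ A
    D ↦ C
    A ↦ DB  (constrained at step 1)
    C ↦ A  (constrained at step 1)

A->DB, B->A, C->A, D->C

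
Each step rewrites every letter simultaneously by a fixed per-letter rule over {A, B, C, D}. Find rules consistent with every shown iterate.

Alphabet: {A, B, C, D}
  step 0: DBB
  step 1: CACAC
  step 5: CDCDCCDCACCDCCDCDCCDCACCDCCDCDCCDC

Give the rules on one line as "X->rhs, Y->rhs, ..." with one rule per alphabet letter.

  step 0 ⇒ step 1: DBB ⇒ C·AC·AC
    B ↦ AC
    D ↦ C
    A ↦ B  (constrained at step 1)
    C ↦ DC  (constrained at step 1)

A->B, B->AC, C->DC, D->C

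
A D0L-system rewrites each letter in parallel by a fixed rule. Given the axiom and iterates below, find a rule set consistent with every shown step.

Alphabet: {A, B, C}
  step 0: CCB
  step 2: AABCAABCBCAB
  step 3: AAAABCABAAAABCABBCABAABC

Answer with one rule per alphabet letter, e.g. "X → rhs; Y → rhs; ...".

  step 2 ⇒ step 3: AABCAABCBCAB ⇒ AA·AA·BC·AB·AA·AA·BC·AB·BC·AB·AA·BC
    A ↦ AA
    B ↦ BC
    C ↦ AB

A->AA, B->BC, C->AB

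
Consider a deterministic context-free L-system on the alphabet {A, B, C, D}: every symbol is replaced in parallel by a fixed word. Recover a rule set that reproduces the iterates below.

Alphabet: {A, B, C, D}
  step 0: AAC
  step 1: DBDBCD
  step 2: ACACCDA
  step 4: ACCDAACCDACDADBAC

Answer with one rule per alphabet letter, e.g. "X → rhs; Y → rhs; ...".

A->DB, B->C, C->CD, D->A

  step 1 ⇒ step 2: DBDBCD ⇒ A·C·A·C·CD·A
    B ↦ C
    C ↦ CD
    D ↦ A
  step 0 ⇒ step 1: AAC ⇒ DB·DB·CD
    A ↦ DB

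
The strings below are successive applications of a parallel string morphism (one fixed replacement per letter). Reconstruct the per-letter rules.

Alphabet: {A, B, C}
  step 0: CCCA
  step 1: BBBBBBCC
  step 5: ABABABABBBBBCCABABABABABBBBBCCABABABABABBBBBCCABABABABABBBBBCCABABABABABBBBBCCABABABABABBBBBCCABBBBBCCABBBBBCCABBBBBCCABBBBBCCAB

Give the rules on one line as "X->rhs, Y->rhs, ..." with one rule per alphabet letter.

  step 0 ⇒ step 1: CCCA ⇒ BB·BB·BB·CC
    A ↦ CC
    C ↦ BB
    B ↦ AB  (constrained at step 1)

A->CC, B->AB, C->BB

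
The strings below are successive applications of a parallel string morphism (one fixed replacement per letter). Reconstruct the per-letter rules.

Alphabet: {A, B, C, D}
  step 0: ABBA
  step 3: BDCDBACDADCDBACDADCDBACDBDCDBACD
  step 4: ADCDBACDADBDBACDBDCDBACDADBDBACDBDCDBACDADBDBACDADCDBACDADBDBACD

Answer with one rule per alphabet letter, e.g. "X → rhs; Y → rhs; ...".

  step 3 ⇒ step 4: BDCDBACDADCDBACDADCDBACDBDCDBACD ⇒ AD·CD·BA·CD·AD·BD·BA·CD·BD·CD·BA·CD·AD·BD·BA·CD·BD·CD·BA·CD·AD·BD·BA·CD·AD·CD·BA·CD·AD·BD·BA·CD
    A ↦ BD
    B ↦ AD
    C ↦ BA
    D ↦ CD

A->BD, B->AD, C->BA, D->CD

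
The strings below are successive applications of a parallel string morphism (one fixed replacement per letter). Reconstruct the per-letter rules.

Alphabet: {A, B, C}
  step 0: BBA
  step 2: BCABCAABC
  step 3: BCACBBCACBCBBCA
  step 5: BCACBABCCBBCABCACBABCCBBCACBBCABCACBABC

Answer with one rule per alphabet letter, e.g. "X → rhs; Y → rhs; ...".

A->CB, B->BC, C->A

  step 2 ⇒ step 3: BCABCAABC ⇒ BC·A·CB·BC·A·CB·CB·BC·A
    A ↦ CB
    B ↦ BC
    C ↦ A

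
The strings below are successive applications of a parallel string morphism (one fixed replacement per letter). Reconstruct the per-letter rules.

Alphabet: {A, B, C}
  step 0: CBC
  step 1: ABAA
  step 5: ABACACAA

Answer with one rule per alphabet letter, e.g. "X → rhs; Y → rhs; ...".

  step 0 ⇒ step 1: CBC ⇒ A·BA·A
    B ↦ BA
    C ↦ A
    A ↦ C  (constrained at step 1)

A->C, B->BA, C->A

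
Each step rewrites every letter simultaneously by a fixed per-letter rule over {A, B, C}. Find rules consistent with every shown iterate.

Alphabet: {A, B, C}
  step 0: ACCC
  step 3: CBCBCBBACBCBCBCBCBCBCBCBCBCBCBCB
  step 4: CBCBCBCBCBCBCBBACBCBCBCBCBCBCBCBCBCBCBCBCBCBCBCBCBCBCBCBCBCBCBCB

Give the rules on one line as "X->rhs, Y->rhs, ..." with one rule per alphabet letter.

  step 3 ⇒ step 4: CBCBCBBACBCBCBCBCBCBCBCBCBCBCBCB ⇒ CB·CB·CB·CB·CB·CB·CB·BA·CB·CB·CB·CB·CB·CB·CB·CB·CB·CB·CB·CB·CB·CB·CB·CB·CB·CB·CB·CB·CB·CB·CB·CB
    A ↦ BA
    B ↦ CB
    C ↦ CB

A->BA, B->CB, C->CB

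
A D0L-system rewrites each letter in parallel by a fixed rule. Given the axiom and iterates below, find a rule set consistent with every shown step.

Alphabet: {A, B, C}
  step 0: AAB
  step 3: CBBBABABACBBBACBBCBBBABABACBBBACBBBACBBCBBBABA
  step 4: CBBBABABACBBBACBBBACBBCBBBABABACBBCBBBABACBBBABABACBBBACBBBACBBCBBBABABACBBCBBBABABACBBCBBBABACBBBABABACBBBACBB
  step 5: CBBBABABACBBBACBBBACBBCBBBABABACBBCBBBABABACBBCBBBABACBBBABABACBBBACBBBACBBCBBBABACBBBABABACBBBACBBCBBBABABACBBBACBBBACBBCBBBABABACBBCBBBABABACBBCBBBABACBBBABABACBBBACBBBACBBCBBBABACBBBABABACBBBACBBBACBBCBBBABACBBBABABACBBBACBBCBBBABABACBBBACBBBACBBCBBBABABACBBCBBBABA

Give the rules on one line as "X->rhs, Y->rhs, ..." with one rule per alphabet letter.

A->CBB, B->BA, C->CBB

  step 4 ⇒ step 5: CBBBABABACBBBACBBBACBBCBBBABABACBBCBBBABACBBBABABACBBBACBBBACBBCBBBABABACBBCBBBABABACBBCBBBABACBBBABABACBBBACBB ⇒ CBB·BA·BA·BA·CBB·BA·CBB·BA·CBB·CBB·BA·BA·BA·CBB·CBB·BA·BA·BA·CBB·CBB·BA·BA·CBB·BA·BA·BA·CBB·BA·CBB·BA·CBB·CBB·BA·BA·CBB·BA·BA·BA·CBB·BA·CBB·CBB·BA·BA·BA·CBB·BA·CBB·BA·CBB·CBB·BA·BA·BA·CBB·CBB·BA·BA·BA·CBB·CBB·BA·BA·CBB·BA·BA·BA·CBB·BA·CBB·BA·CBB·CBB·BA·BA·CBB·BA·BA·BA·CBB·BA·CBB·BA·CBB·CBB·BA·BA·CBB·BA·BA·BA·CBB·BA·CBB·CBB·BA·BA·BA·CBB·BA·CBB·BA·CBB·CBB·BA·BA·BA·CBB·CBB·BA·BA
    A ↦ CBB
    B ↦ BA
    C ↦ CBB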